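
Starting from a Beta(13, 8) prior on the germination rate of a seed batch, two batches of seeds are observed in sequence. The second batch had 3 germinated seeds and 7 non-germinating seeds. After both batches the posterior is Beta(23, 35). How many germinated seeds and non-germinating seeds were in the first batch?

7 germinated seeds and 20 non-germinating seeds

Sequential conjugate updates are equivalent to a single update on the pooled data, so total successes = posterior α − prior α and total failures = posterior β − prior β.
Total across both batches: 23−13=10 germinated seeds, 35−8=27 non-germinating seeds.
Subtract the second batch: 10−3=7 germinated seeds and 27−7=20 non-germinating seeds.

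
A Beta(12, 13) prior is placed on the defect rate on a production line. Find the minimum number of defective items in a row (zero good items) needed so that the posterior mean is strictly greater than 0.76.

After k defective items and 0 good items the posterior is Beta(12+k, 13), with mean (12+k)/(12+13+k).
Set (12+k)/(25+k) > 0.76 and solve: k > (0.76·25 − 12)/(1 − 0.76) = 29.167.
The smallest integer exceeding 29.167 is 30, and checking k=30: (42)/(55) = 0.7636 > 0.76.

k = 30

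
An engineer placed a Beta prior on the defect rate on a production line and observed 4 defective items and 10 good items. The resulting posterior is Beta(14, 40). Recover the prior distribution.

Beta(10, 30)

A Beta(α, β) prior with s successes and f failures in binomial data gives a Beta(α+s, β+f) posterior.
So α = 14 − 4 = 10 and β = 40 − 10 = 30.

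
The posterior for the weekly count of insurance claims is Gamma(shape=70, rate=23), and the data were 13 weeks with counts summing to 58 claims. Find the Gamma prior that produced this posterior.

Gamma–Poisson conjugacy: posterior shape = α + Σxᵢ, posterior rate = β + n.
So α = 70 − 58 = 12 and β = 23 − 13 = 10.

Gamma(shape=12, rate=10)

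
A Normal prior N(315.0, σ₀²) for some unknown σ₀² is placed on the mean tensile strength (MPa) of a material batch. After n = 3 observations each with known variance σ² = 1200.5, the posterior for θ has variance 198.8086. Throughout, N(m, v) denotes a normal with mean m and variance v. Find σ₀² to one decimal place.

For the Normal–Normal model with known σ², precisions add: τ_n = τ₀ + n/σ².
So 1/σ₀² = 1/198.8086 − 3/1200.5 = 0.005030 − 0.002499 = 0.002531.
Hence σ₀² = 1/0.002531 ≈ 395.1.

σ₀² = 395.1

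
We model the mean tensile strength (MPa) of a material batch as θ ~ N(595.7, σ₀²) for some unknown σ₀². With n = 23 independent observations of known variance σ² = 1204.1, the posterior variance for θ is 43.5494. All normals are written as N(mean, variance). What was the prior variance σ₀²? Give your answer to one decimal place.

σ₀² = 259.0

Posterior precision equals prior precision plus data precision: 1/σ_n² = 1/σ₀² + n/σ².
So 1/σ₀² = 1/43.5494 − 23/1204.1 = 0.022962 − 0.019101 = 0.003861.
Hence σ₀² = 1/0.003861 ≈ 259.0.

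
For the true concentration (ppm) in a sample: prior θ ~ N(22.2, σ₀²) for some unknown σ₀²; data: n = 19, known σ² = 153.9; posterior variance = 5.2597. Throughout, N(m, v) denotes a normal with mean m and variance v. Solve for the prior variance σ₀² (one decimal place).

Posterior precision equals prior precision plus data precision: 1/σ_n² = 1/σ₀² + n/σ².
So 1/σ₀² = 1/5.2597 − 19/153.9 = 0.190125 − 0.123457 = 0.066668.
Hence σ₀² = 1/0.066668 ≈ 15.0.

σ₀² = 15.0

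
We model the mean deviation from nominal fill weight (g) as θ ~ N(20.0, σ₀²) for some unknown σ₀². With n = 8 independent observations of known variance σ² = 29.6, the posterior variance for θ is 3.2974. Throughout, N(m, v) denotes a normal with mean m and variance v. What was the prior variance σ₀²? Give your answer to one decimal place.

For the Normal–Normal model with known σ², precisions add: τ_n = τ₀ + n/σ².
So 1/σ₀² = 1/3.2974 − 8/29.6 = 0.303269 − 0.270270 = 0.032999.
Hence σ₀² = 1/0.032999 ≈ 30.3.

σ₀² = 30.3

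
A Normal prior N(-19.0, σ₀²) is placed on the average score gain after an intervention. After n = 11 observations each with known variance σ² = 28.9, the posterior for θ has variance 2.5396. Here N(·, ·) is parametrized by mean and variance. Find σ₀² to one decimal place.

Posterior precision equals prior precision plus data precision: 1/σ_n² = 1/σ₀² + n/σ².
So 1/σ₀² = 1/2.5396 − 11/28.9 = 0.393763 − 0.380623 = 0.013140.
Hence σ₀² = 1/0.013140 ≈ 76.1.

σ₀² = 76.1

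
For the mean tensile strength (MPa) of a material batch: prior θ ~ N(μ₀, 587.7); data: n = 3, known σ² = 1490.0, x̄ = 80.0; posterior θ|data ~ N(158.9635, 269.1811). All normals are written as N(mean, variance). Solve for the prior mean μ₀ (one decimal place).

The posterior mean is a precision-weighted average: μ_n = (τ₀μ₀ + τ_data·x̄)/(τ₀+τ_data), with τ₀=1/σ₀² and τ_data=n/σ².
Here τ₀ = 1/587.7 = 0.001702 and τ_data = 3/1490.0 = 0.002013, so τ_n = 0.003715.
Rearranging for μ₀: μ₀ = (μ_n·τ_n − τ_data·x̄)/τ₀ = (158.9635·0.003715 − 0.002013·80.0) / 0.001702 = 0.429509/0.001702 ≈ 252.4.

μ₀ = 252.4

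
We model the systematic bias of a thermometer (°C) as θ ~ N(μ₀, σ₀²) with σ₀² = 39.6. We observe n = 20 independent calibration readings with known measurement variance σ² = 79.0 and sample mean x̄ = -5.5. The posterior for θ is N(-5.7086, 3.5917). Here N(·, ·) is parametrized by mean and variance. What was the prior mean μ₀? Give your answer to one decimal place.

μ₀ = -7.8

With known observation variance, the Normal–Normal posterior has precision τ_n = τ₀ + n/σ² and mean μ_n = (τ₀μ₀ + (n/σ²)x̄)/τ_n.
Here τ₀ = 1/39.6 = 0.025253 and τ_data = 20/79.0 = 0.253165, so τ_n = 0.278418.
Rearranging for μ₀: μ₀ = (μ_n·τ_n − τ_data·x̄)/τ₀ = (-5.7086·0.278418 − 0.253165·-5.5) / 0.025253 = -0.196969/0.025253 ≈ -7.8.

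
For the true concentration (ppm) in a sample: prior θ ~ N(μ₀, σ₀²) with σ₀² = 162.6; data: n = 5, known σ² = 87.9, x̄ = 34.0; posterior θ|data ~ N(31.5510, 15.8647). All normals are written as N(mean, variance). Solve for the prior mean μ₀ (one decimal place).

μ₀ = 8.9

With known observation variance, the Normal–Normal posterior has precision τ_n = τ₀ + n/σ² and mean μ_n = (τ₀μ₀ + (n/σ²)x̄)/τ_n.
Here τ₀ = 1/162.6 = 0.006150 and τ_data = 5/87.9 = 0.056883, so τ_n = 0.063033.
Rearranging for μ₀: μ₀ = (μ_n·τ_n − τ_data·x̄)/τ₀ = (31.5510·0.063033 − 0.056883·34.0) / 0.006150 = 0.054732/0.006150 ≈ 8.9.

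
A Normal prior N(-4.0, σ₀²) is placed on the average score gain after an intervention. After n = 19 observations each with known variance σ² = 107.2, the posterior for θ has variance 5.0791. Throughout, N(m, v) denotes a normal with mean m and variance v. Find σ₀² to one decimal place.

Posterior precision equals prior precision plus data precision: 1/σ_n² = 1/σ₀² + n/σ².
So 1/σ₀² = 1/5.0791 − 19/107.2 = 0.196885 − 0.177239 = 0.019646.
Hence σ₀² = 1/0.019646 ≈ 50.9.

σ₀² = 50.9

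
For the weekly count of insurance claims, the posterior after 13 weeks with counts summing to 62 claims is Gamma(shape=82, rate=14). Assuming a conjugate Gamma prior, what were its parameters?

Gamma(shape=20, rate=1)

A Gamma(α, β) prior (rate parametrization) on a Poisson rate with n observations summing to S gives posterior Gamma(α+S, β+n).
So α = 82 − 62 = 20 and β = 14 − 13 = 1.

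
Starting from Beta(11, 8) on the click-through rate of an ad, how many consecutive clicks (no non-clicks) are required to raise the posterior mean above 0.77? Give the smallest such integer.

After k clicks and 0 non-clicks the posterior is Beta(11+k, 8), with mean (11+k)/(11+8+k).
Set (11+k)/(19+k) > 0.77 and solve: k > (0.77·19 − 11)/(1 − 0.77) = 15.783.
The smallest integer exceeding 15.783 is 16.

k = 16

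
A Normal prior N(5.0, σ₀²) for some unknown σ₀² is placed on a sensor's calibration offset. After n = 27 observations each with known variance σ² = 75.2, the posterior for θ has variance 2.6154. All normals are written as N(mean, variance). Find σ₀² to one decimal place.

σ₀² = 42.9

Posterior precision equals prior precision plus data precision: 1/σ_n² = 1/σ₀² + n/σ².
So 1/σ₀² = 1/2.6154 − 27/75.2 = 0.382351 − 0.359043 = 0.023308.
Hence σ₀² = 1/0.023308 ≈ 42.9.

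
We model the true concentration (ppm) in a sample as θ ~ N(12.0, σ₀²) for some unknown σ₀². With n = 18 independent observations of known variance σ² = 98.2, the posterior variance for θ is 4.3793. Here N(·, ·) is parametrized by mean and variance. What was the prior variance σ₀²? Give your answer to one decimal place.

Posterior precision equals prior precision plus data precision: 1/σ_n² = 1/σ₀² + n/σ².
So 1/σ₀² = 1/4.3793 − 18/98.2 = 0.228347 − 0.183299 = 0.045048.
Hence σ₀² = 1/0.045048 ≈ 22.2.

σ₀² = 22.2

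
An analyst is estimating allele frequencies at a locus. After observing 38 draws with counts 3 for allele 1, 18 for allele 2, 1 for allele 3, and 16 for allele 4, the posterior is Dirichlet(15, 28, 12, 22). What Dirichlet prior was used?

For a Dirichlet(α) prior with multinomial counts c, the posterior is Dirichlet(α + c) componentwise.
Subtract each count from the matching posterior parameter: 15−3=12, 28−18=10, 12−1=11, 22−16=6.

Dirichlet(12, 10, 11, 6)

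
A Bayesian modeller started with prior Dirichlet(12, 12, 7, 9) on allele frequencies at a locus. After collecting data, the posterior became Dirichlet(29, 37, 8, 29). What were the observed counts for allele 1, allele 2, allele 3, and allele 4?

counts (17, 25, 1, 20)

For a Dirichlet(α) prior with multinomial counts c, the posterior is Dirichlet(α + c) componentwise.
Counts are posterior − prior componentwise: 29−12=17, 37−12=25, 8−7=1, 29−9=20.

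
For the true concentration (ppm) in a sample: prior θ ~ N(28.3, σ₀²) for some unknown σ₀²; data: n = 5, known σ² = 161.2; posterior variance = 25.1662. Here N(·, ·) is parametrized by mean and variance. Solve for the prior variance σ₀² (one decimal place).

σ₀² = 114.7

For the Normal–Normal model with known σ², precisions add: τ_n = τ₀ + n/σ².
So 1/σ₀² = 1/25.1662 − 5/161.2 = 0.039736 − 0.031017 = 0.008719.
Hence σ₀² = 1/0.008719 ≈ 114.7.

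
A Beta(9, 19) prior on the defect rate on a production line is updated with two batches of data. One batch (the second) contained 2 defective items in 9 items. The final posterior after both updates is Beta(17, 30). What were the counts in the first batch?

6 defective items and 4 good items

Sequential conjugate updates are equivalent to a single update on the pooled data, so total successes = posterior α − prior α and total failures = posterior β − prior β.
Total across both batches: 17−9=8 defective items, 30−19=11 good items.
Subtract the second batch: 8−2=6 defective items and 11−7=4 good items.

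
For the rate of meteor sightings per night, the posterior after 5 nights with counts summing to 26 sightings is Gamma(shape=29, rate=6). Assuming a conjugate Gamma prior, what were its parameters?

Gamma(shape=3, rate=1)

Gamma–Poisson conjugacy: posterior shape = α + Σxᵢ, posterior rate = β + n.
So α = 29 − 26 = 3 and β = 6 − 5 = 1.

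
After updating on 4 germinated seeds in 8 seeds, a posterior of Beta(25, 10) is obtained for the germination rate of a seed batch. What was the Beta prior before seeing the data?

Beta is conjugate to the binomial likelihood: posterior = Beta(a+s, b+f).
Subtract the data counts: 25−4=21, 10−4=6.

Beta(21, 6)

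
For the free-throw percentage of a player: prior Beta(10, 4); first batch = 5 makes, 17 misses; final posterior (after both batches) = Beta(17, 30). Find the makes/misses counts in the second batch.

Sequential conjugate updates are equivalent to a single update on the pooled data, so total successes = posterior α − prior α and total failures = posterior β − prior β.
Total across both batches: 17−10=7 makes, 30−4=26 misses.
Subtract the first batch: 7−5=2 makes and 26−17=9 misses.

2 makes and 9 misses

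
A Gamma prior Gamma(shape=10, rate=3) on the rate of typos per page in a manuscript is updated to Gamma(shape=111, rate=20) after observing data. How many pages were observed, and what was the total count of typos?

n = 17 pages with total 101 typos

Gamma–Poisson conjugacy: posterior shape = α + Σxᵢ, posterior rate = β + n.
Matching: Σxᵢ = 111 − 10 = 101 and n = 20 − 3 = 17.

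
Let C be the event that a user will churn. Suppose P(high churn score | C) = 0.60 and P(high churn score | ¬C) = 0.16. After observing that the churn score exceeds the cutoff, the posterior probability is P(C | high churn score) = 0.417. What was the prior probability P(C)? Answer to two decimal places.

In odds form, posterior odds = prior odds × likelihood ratio, so prior odds = posterior odds ÷ LR.
Posterior odds = 0.417/(1−0.417) = 0.7153. LR = 0.60/0.16 = 3.7500.
Prior odds = 0.7153/3.7500 = 0.1907, so P(C) = 0.1907/(1+0.1907) ≈ 0.16.

P(C) = 0.16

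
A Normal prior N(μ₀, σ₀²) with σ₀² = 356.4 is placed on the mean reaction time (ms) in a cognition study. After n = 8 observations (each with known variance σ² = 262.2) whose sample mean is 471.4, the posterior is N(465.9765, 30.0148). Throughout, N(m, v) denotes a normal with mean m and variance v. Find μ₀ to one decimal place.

μ₀ = 407.0

With known observation variance, the Normal–Normal posterior has precision τ_n = τ₀ + n/σ² and mean μ_n = (τ₀μ₀ + (n/σ²)x̄)/τ_n.
Here τ₀ = 1/356.4 = 0.002806 and τ_data = 8/262.2 = 0.030511, so τ_n = 0.033317.
Rearranging for μ₀: μ₀ = (μ_n·τ_n − τ_data·x̄)/τ₀ = (465.9765·0.033317 − 0.030511·471.4) / 0.002806 = 1.142054/0.002806 ≈ 407.0.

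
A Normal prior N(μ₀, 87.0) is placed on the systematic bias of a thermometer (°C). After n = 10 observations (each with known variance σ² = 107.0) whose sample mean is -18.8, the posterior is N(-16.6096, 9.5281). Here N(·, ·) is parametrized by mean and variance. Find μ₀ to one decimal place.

With known observation variance, the Normal–Normal posterior has precision τ_n = τ₀ + n/σ² and mean μ_n = (τ₀μ₀ + (n/σ²)x̄)/τ_n.
Here τ₀ = 1/87.0 = 0.011494 and τ_data = 10/107.0 = 0.093458, so τ_n = 0.104952.
Rearranging for μ₀: μ₀ = (μ_n·τ_n − τ_data·x̄)/τ₀ = (-16.6096·0.104952 − 0.093458·-18.8) / 0.011494 = 0.013800/0.011494 ≈ 1.2.

μ₀ = 1.2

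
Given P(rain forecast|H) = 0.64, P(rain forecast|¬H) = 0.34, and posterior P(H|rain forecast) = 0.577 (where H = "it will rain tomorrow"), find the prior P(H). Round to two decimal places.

P(H) = 0.42

Bayes' rule in odds form gives O(H|E) = O(H)·[P(E|H)/P(E|¬H)], hence O(H) = O(H|E)/LR.
Posterior odds = 0.577/(1−0.577) = 1.3641. LR = 0.64/0.34 = 1.8824.
Prior odds = 1.3641/1.8824 = 0.7247, so P(H) = 0.7247/(1+0.7247) ≈ 0.42.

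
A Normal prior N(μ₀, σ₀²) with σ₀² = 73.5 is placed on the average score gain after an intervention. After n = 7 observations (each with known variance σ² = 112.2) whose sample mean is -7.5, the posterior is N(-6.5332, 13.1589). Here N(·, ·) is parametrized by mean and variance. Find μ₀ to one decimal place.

μ₀ = -2.1

The posterior mean is a precision-weighted average: μ_n = (τ₀μ₀ + τ_data·x̄)/(τ₀+τ_data), with τ₀=1/σ₀² and τ_data=n/σ².
Here τ₀ = 1/73.5 = 0.013605 and τ_data = 7/112.2 = 0.062389, so τ_n = 0.075994.
Rearranging for μ₀: μ₀ = (μ_n·τ_n − τ_data·x̄)/τ₀ = (-6.5332·0.075994 − 0.062389·-7.5) / 0.013605 = -0.028567/0.013605 ≈ -2.1.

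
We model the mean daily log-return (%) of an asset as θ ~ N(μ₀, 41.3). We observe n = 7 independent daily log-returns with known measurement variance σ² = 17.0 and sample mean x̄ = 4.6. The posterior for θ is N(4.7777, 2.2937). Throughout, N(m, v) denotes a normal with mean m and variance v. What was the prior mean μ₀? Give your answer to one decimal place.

μ₀ = 7.8

With known observation variance, the Normal–Normal posterior has precision τ_n = τ₀ + n/σ² and mean μ_n = (τ₀μ₀ + (n/σ²)x̄)/τ_n.
Here τ₀ = 1/41.3 = 0.024213 and τ_data = 7/17.0 = 0.411765, so τ_n = 0.435978.
Rearranging for μ₀: μ₀ = (μ_n·τ_n − τ_data·x̄)/τ₀ = (4.7777·0.435978 − 0.411765·4.6) / 0.024213 = 0.188853/0.024213 ≈ 7.8.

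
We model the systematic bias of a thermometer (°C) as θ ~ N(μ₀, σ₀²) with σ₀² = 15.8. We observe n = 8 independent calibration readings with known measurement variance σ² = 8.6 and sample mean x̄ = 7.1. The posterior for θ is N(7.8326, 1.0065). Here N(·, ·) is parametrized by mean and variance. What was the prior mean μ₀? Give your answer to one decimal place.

With known observation variance, the Normal–Normal posterior has precision τ_n = τ₀ + n/σ² and mean μ_n = (τ₀μ₀ + (n/σ²)x̄)/τ_n.
Here τ₀ = 1/15.8 = 0.063291 and τ_data = 8/8.6 = 0.930233, so τ_n = 0.993524.
Rearranging for μ₀: μ₀ = (μ_n·τ_n − τ_data·x̄)/τ₀ = (7.8326·0.993524 − 0.930233·7.1) / 0.063291 = 1.177222/0.063291 ≈ 18.6.

μ₀ = 18.6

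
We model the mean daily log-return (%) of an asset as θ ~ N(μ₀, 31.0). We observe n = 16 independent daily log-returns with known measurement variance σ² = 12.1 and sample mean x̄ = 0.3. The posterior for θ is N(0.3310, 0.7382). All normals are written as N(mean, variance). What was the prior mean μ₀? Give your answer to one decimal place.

μ₀ = 1.6

The posterior mean is a precision-weighted average: μ_n = (τ₀μ₀ + τ_data·x̄)/(τ₀+τ_data), with τ₀=1/σ₀² and τ_data=n/σ².
Here τ₀ = 1/31.0 = 0.032258 and τ_data = 16/12.1 = 1.322314, so τ_n = 1.354572.
Rearranging for μ₀: μ₀ = (μ_n·τ_n − τ_data·x̄)/τ₀ = (0.3310·1.354572 − 1.322314·0.3) / 0.032258 = 0.051669/0.032258 ≈ 1.6.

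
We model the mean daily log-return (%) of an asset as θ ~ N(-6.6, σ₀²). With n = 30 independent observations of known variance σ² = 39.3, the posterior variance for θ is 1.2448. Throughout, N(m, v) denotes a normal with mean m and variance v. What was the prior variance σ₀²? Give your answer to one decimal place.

σ₀² = 25.0

For the Normal–Normal model with known σ², precisions add: τ_n = τ₀ + n/σ².
So 1/σ₀² = 1/1.2448 − 30/39.3 = 0.803342 − 0.763359 = 0.039983.
Hence σ₀² = 1/0.039983 ≈ 25.0.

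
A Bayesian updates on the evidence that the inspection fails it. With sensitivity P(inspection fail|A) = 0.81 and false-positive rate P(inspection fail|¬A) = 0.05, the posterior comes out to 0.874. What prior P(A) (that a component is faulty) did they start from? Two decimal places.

In odds form, posterior odds = prior odds × likelihood ratio, so prior odds = posterior odds ÷ LR.
Posterior odds = 0.874/(1−0.874) = 6.9365. LR = 0.81/0.05 = 16.2000.
Prior odds = 6.9365/16.2000 = 0.4282, so P(A) = 0.4282/(1+0.4282) ≈ 0.30.

P(A) = 0.30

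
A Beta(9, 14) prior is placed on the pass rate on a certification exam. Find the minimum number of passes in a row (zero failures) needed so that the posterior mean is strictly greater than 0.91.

k = 133

After k passes and 0 failures the posterior is Beta(9+k, 14), with mean (9+k)/(9+14+k).
Set (9+k)/(23+k) > 0.91 and solve: k > (0.91·23 − 9)/(1 − 0.91) = 132.556.
The smallest integer exceeding 132.556 is 133, and checking k=133: (142)/(156) = 0.9103 > 0.91.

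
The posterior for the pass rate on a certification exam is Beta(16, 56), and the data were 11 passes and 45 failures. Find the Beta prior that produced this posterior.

Under Beta–binomial conjugacy the posterior parameters are (a+s, b+f).
So a = 16 − 11 = 5 and b = 56 − 45 = 11.

Beta(5, 11)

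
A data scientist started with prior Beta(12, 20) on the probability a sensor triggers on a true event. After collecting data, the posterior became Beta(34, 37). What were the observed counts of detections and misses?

Beta is conjugate to the binomial likelihood: posterior = Beta(a+s, b+f).
Match parameters: s=34−12=22, f=37−20=17.

22 detections and 17 misses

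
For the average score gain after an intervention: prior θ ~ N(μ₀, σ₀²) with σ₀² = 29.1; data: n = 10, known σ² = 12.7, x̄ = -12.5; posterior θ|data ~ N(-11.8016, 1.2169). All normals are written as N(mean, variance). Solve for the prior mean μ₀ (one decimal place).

μ₀ = 4.2

With known observation variance, the Normal–Normal posterior has precision τ_n = τ₀ + n/σ² and mean μ_n = (τ₀μ₀ + (n/σ²)x̄)/τ_n.
Here τ₀ = 1/29.1 = 0.034364 and τ_data = 10/12.7 = 0.787402, so τ_n = 0.821766.
Rearranging for μ₀: μ₀ = (μ_n·τ_n − τ_data·x̄)/τ₀ = (-11.8016·0.821766 − 0.787402·-12.5) / 0.034364 = 0.144371/0.034364 ≈ 4.2.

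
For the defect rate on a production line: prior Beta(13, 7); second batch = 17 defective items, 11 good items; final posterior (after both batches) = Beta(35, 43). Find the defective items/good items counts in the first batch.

Because Beta–binomial updating is additive in the counts, the combined data contributed (α_post−α_prior, β_post−β_prior) successes and failures.
Total across both batches: 35−13=22 defective items, 43−7=36 good items.
Subtract the second batch: 22−17=5 defective items and 36−11=25 good items.

5 defective items and 25 good items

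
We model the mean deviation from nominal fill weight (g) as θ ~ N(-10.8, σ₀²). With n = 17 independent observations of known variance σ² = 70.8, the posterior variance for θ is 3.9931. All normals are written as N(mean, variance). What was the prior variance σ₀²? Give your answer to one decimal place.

Posterior precision equals prior precision plus data precision: 1/σ_n² = 1/σ₀² + n/σ².
So 1/σ₀² = 1/3.9931 − 17/70.8 = 0.250432 − 0.240113 = 0.010319.
Hence σ₀² = 1/0.010319 ≈ 96.9.

σ₀² = 96.9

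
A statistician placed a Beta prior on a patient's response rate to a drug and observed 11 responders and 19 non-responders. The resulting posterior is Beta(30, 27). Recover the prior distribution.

Beta(19, 8)

Under Beta–binomial conjugacy the posterior parameters are (α+s, β+f).
So α = 30 − 11 = 19 and β = 27 − 19 = 8.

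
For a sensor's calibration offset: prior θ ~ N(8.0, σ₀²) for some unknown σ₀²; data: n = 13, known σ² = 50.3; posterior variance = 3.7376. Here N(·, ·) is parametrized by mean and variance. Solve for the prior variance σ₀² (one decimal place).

For the Normal–Normal model with known σ², precisions add: τ_n = τ₀ + n/σ².
So 1/σ₀² = 1/3.7376 − 13/50.3 = 0.267551 − 0.258449 = 0.009102.
Hence σ₀² = 1/0.009102 ≈ 109.9.

σ₀² = 109.9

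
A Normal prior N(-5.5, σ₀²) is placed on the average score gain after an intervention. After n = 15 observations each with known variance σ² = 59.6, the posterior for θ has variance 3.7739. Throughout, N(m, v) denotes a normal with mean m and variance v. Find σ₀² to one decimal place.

Posterior precision equals prior precision plus data precision: 1/σ_n² = 1/σ₀² + n/σ².
So 1/σ₀² = 1/3.7739 − 15/59.6 = 0.264978 − 0.251678 = 0.013300.
Hence σ₀² = 1/0.013300 ≈ 75.2.

σ₀² = 75.2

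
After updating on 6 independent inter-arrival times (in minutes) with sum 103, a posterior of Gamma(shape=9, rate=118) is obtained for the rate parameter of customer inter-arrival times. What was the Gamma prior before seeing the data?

For an exponential likelihood with a Gamma(α, β) prior on the rate, n observations with total T give posterior Gamma(α+n, β+T).
So α = 9 − 6 = 3 and β = 118 − 103 = 15.

Gamma(shape=3, rate=15)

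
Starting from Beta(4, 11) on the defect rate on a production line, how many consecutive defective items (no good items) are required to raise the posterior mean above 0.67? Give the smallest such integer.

k = 19

After k defective items and 0 good items the posterior is Beta(4+k, 11), with mean (4+k)/(4+11+k).
Set (4+k)/(15+k) > 0.67 and solve: k > (0.67·15 − 4)/(1 − 0.67) = 18.333.
The smallest integer exceeding 18.333 is 19, and checking k=19: (23)/(34) = 0.6765 > 0.67.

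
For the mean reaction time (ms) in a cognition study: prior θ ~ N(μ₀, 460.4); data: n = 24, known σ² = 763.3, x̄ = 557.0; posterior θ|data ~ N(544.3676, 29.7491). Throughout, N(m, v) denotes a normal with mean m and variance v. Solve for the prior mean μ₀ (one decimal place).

The posterior mean is a precision-weighted average: μ_n = (τ₀μ₀ + τ_data·x̄)/(τ₀+τ_data), with τ₀=1/σ₀² and τ_data=n/σ².
Here τ₀ = 1/460.4 = 0.002172 and τ_data = 24/763.3 = 0.031442, so τ_n = 0.033614.
Rearranging for μ₀: μ₀ = (μ_n·τ_n − τ_data·x̄)/τ₀ = (544.3676·0.033614 − 0.031442·557.0) / 0.002172 = 0.785179/0.002172 ≈ 361.5.

μ₀ = 361.5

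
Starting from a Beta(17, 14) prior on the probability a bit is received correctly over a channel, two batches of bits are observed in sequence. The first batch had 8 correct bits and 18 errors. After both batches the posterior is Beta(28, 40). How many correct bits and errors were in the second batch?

Sequential conjugate updates are equivalent to a single update on the pooled data, so total successes = posterior α − prior α and total failures = posterior β − prior β.
Total across both batches: 28−17=11 correct bits, 40−14=26 errors.
Subtract the first batch: 11−8=3 correct bits and 26−18=8 errors.

3 correct bits and 8 errors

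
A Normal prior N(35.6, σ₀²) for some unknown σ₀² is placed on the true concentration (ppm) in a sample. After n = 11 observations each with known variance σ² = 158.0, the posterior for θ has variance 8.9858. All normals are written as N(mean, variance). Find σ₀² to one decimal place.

For the Normal–Normal model with known σ², precisions add: τ_n = τ₀ + n/σ².
So 1/σ₀² = 1/8.9858 − 11/158.0 = 0.111287 − 0.069620 = 0.041667.
Hence σ₀² = 1/0.041667 ≈ 24.0.

σ₀² = 24.0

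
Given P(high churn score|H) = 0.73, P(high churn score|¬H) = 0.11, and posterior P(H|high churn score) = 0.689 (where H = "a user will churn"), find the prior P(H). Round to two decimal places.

Bayes' rule in odds form gives O(H|E) = O(H)·[P(E|H)/P(E|¬H)], hence O(H) = O(H|E)/LR.
Posterior odds = 0.689/(1−0.689) = 2.2154. LR = 0.73/0.11 = 6.6364.
Prior odds = 2.2154/6.6364 = 0.3338, so P(H) = 0.3338/(1+0.3338) ≈ 0.25.

P(H) = 0.25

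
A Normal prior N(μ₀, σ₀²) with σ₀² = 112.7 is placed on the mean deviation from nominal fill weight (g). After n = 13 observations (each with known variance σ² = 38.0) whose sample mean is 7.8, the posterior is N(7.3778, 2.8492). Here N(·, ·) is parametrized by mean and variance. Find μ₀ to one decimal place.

The posterior mean is a precision-weighted average: μ_n = (τ₀μ₀ + τ_data·x̄)/(τ₀+τ_data), with τ₀=1/σ₀² and τ_data=n/σ².
Here τ₀ = 1/112.7 = 0.008873 and τ_data = 13/38.0 = 0.342105, so τ_n = 0.350978.
Rearranging for μ₀: μ₀ = (μ_n·τ_n − τ_data·x̄)/τ₀ = (7.3778·0.350978 − 0.342105·7.8) / 0.008873 = -0.078974/0.008873 ≈ -8.9.

μ₀ = -8.9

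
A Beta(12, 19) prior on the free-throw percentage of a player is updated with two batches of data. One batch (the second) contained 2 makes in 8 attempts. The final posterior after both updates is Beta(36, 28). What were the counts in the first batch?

22 makes and 3 misses

Because Beta–binomial updating is additive in the counts, the combined data contributed (α_post−α_prior, β_post−β_prior) successes and failures.
Total across both batches: 36−12=24 makes, 28−19=9 misses.
Subtract the second batch: 24−2=22 makes and 9−6=3 misses.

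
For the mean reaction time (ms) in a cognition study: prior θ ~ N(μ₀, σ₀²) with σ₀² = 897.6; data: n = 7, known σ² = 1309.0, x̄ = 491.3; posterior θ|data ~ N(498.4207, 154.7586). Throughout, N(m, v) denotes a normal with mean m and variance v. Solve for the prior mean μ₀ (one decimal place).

The posterior mean is a precision-weighted average: μ_n = (τ₀μ₀ + τ_data·x̄)/(τ₀+τ_data), with τ₀=1/σ₀² and τ_data=n/σ².
Here τ₀ = 1/897.6 = 0.001114 and τ_data = 7/1309.0 = 0.005348, so τ_n = 0.006462.
Rearranging for μ₀: μ₀ = (μ_n·τ_n − τ_data·x̄)/τ₀ = (498.4207·0.006462 − 0.005348·491.3) / 0.001114 = 0.593322/0.001114 ≈ 532.6.

μ₀ = 532.6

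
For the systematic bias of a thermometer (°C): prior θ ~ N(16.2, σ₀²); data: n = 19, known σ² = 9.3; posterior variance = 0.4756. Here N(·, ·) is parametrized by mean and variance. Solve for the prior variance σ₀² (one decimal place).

σ₀² = 16.8

For the Normal–Normal model with known σ², precisions add: τ_n = τ₀ + n/σ².
So 1/σ₀² = 1/0.4756 − 19/9.3 = 2.102607 − 2.043011 = 0.059596.
Hence σ₀² = 1/0.059596 ≈ 16.8.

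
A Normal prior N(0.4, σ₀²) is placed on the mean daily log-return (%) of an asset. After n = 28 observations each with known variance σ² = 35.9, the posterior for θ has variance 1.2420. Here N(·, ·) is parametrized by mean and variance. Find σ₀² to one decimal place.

σ₀² = 39.7

Posterior precision equals prior precision plus data precision: 1/σ_n² = 1/σ₀² + n/σ².
So 1/σ₀² = 1/1.2420 − 28/35.9 = 0.805153 − 0.779944 = 0.025209.
Hence σ₀² = 1/0.025209 ≈ 39.7.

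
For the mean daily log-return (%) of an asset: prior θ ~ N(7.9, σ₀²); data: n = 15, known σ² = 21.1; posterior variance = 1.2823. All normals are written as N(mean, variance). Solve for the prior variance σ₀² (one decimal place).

Posterior precision equals prior precision plus data precision: 1/σ_n² = 1/σ₀² + n/σ².
So 1/σ₀² = 1/1.2823 − 15/21.1 = 0.779849 − 0.710900 = 0.068949.
Hence σ₀² = 1/0.068949 ≈ 14.5.

σ₀² = 14.5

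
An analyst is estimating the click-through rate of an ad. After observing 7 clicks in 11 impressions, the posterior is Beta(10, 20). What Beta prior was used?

Beta(3, 16)

A Beta(a, b) prior with s successes and f failures in binomial data gives a Beta(a+s, b+f) posterior.
So a = 10 − 7 = 3 and b = 20 − 4 = 16.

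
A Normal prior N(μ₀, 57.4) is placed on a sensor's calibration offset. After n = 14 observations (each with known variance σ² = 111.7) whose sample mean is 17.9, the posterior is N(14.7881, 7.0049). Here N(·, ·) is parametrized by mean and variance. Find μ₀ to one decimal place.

The posterior mean is a precision-weighted average: μ_n = (τ₀μ₀ + τ_data·x̄)/(τ₀+τ_data), with τ₀=1/σ₀² and τ_data=n/σ².
Here τ₀ = 1/57.4 = 0.017422 and τ_data = 14/111.7 = 0.125336, so τ_n = 0.142758.
Rearranging for μ₀: μ₀ = (μ_n·τ_n − τ_data·x̄)/τ₀ = (14.7881·0.142758 − 0.125336·17.9) / 0.017422 = -0.132395/0.017422 ≈ -7.6.

μ₀ = -7.6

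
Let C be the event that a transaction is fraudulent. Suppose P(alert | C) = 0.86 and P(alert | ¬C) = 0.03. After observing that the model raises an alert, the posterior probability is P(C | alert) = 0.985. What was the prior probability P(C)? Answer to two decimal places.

Bayes' rule in odds form gives O(C|E) = O(C)·[P(E|C)/P(E|¬C)], hence O(C) = O(C|E)/LR.
Posterior odds = 0.985/(1−0.985) = 65.6667. LR = 0.86/0.03 = 28.6667.
Prior odds = 65.6667/28.6667 = 2.2907, so P(C) = 2.2907/(1+2.2907) ≈ 0.70.

P(C) = 0.70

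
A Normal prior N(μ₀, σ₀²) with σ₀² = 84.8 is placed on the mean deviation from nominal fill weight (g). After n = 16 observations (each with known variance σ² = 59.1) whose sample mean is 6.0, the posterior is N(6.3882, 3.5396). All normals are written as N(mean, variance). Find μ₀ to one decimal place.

μ₀ = 15.3

The posterior mean is a precision-weighted average: μ_n = (τ₀μ₀ + τ_data·x̄)/(τ₀+τ_data), with τ₀=1/σ₀² and τ_data=n/σ².
Here τ₀ = 1/84.8 = 0.011792 and τ_data = 16/59.1 = 0.270728, so τ_n = 0.282520.
Rearranging for μ₀: μ₀ = (μ_n·τ_n − τ_data·x̄)/τ₀ = (6.3882·0.282520 − 0.270728·6.0) / 0.011792 = 0.180426/0.011792 ≈ 15.3.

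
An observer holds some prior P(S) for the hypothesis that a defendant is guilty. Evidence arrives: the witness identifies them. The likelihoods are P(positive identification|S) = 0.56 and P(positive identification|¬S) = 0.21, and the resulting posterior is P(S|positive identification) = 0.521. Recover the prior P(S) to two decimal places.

P(S) = 0.29

In odds form, posterior odds = prior odds × likelihood ratio, so prior odds = posterior odds ÷ LR.
Posterior odds = 0.521/(1−0.521) = 1.0877. LR = 0.56/0.21 = 2.6667.
Prior odds = 1.0877/2.6667 = 0.4079, so P(S) = 0.4079/(1+0.4079) ≈ 0.29.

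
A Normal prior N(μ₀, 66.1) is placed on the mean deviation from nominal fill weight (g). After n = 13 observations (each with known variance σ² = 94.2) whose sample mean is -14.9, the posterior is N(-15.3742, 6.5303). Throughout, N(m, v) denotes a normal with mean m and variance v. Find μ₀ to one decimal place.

μ₀ = -19.7

The posterior mean is a precision-weighted average: μ_n = (τ₀μ₀ + τ_data·x̄)/(τ₀+τ_data), with τ₀=1/σ₀² and τ_data=n/σ².
Here τ₀ = 1/66.1 = 0.015129 and τ_data = 13/94.2 = 0.138004, so τ_n = 0.153133.
Rearranging for μ₀: μ₀ = (μ_n·τ_n − τ_data·x̄)/τ₀ = (-15.3742·0.153133 − 0.138004·-14.9) / 0.015129 = -0.298038/0.015129 ≈ -19.7.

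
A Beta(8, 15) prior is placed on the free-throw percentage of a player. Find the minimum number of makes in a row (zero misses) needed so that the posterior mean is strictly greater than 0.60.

After k makes and 0 misses the posterior is Beta(8+k, 15), with mean (8+k)/(8+15+k).
Set (8+k)/(23+k) > 0.60 and solve: k > (0.60·23 − 8)/(1 − 0.60) = 14.500.
The smallest integer exceeding 14.500 is 15, and checking k=15: (23)/(38) = 0.6053 > 0.60.

k = 15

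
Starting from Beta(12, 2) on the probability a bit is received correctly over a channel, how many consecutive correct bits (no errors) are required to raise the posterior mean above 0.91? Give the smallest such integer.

After k correct bits and 0 errors the posterior is Beta(12+k, 2), with mean (12+k)/(12+2+k).
Set (12+k)/(14+k) > 0.91 and solve: k > (0.91·14 − 12)/(1 − 0.91) = 8.222.
The smallest integer exceeding 8.222 is 9.

k = 9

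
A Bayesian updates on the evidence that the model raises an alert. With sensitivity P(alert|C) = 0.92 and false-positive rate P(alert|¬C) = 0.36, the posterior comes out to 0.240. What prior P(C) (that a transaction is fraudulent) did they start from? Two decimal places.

In odds form, posterior odds = prior odds × likelihood ratio, so prior odds = posterior odds ÷ LR.
Posterior odds = 0.240/(1−0.240) = 0.3158. LR = 0.92/0.36 = 2.5556.
Prior odds = 0.3158/2.5556 = 0.1236, so P(C) = 0.1236/(1+0.1236) ≈ 0.11.

P(C) = 0.11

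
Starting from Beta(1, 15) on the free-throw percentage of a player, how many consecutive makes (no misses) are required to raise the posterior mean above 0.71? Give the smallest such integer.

k = 36

After k makes and 0 misses the posterior is Beta(1+k, 15), with mean (1+k)/(1+15+k).
Set (1+k)/(16+k) > 0.71 and solve: k > (0.71·16 − 1)/(1 − 0.71) = 35.724.
The smallest integer exceeding 35.724 is 36.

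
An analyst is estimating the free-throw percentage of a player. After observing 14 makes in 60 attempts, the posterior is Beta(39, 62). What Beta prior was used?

Beta is conjugate to the binomial likelihood: posterior = Beta(α+s, β+f).
So α = 39 − 14 = 25 and β = 62 − 46 = 16.

Beta(25, 16)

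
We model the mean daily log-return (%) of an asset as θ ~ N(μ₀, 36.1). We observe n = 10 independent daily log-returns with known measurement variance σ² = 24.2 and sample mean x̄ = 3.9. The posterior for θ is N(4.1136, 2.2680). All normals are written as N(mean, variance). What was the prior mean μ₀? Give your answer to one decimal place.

μ₀ = 7.3

With known observation variance, the Normal–Normal posterior has precision τ_n = τ₀ + n/σ² and mean μ_n = (τ₀μ₀ + (n/σ²)x̄)/τ_n.
Here τ₀ = 1/36.1 = 0.027701 and τ_data = 10/24.2 = 0.413223, so τ_n = 0.440924.
Rearranging for μ₀: μ₀ = (μ_n·τ_n − τ_data·x̄)/τ₀ = (4.1136·0.440924 − 0.413223·3.9) / 0.027701 = 0.202215/0.027701 ≈ 7.3.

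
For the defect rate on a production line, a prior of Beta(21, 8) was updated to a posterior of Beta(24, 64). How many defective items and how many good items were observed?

Under Beta–binomial conjugacy the posterior parameters are (a+s, b+f).
So s = 24 − 21 = 3 and f = 64 − 8 = 56.

3 defective items and 56 good items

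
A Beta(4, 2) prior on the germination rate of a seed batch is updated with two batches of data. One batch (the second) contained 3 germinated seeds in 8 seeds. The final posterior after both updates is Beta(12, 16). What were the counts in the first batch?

5 germinated seeds and 9 non-germinating seeds

Because Beta–binomial updating is additive in the counts, the combined data contributed (α_post−α_prior, β_post−β_prior) successes and failures.
Total across both batches: 12−4=8 germinated seeds, 16−2=14 non-germinating seeds.
Subtract the second batch: 8−3=5 germinated seeds and 14−5=9 non-germinating seeds.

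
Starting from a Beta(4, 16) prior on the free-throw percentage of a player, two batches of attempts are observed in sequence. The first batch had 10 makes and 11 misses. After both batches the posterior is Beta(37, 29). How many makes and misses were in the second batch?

Sequential conjugate updates are equivalent to a single update on the pooled data, so total successes = posterior α − prior α and total failures = posterior β − prior β.
Total across both batches: 37−4=33 makes, 29−16=13 misses.
Subtract the first batch: 33−10=23 makes and 13−11=2 misses.

23 makes and 2 misses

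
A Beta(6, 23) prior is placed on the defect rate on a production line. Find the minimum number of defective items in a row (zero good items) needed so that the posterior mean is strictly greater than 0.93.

After k defective items and 0 good items the posterior is Beta(6+k, 23), with mean (6+k)/(6+23+k).
Set (6+k)/(29+k) > 0.93 and solve: k > (0.93·29 − 6)/(1 − 0.93) = 299.571.
The smallest integer exceeding 299.571 is 300.

k = 300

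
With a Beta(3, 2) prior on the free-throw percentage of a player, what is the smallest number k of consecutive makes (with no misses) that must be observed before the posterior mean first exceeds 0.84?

k = 8

After k makes and 0 misses the posterior is Beta(3+k, 2), with mean (3+k)/(3+2+k).
Set (3+k)/(5+k) > 0.84 and solve: k > (0.84·5 − 3)/(1 − 0.84) = 7.500.
The smallest integer exceeding 7.500 is 8, and checking k=8: (11)/(13) = 0.8462 > 0.84.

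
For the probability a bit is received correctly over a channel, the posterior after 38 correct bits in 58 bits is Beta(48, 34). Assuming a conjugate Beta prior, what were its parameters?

Beta(10, 14)

Beta is conjugate to the binomial likelihood: posterior = Beta(α+s, β+f).
Subtract the data counts: 48−38=10, 34−20=14.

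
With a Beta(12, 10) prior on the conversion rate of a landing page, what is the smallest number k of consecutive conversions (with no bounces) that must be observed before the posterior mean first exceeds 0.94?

k = 145

After k conversions and 0 bounces the posterior is Beta(12+k, 10), with mean (12+k)/(12+10+k).
Set (12+k)/(22+k) > 0.94 and solve: k > (0.94·22 − 12)/(1 − 0.94) = 144.667.
The smallest integer exceeding 144.667 is 145.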